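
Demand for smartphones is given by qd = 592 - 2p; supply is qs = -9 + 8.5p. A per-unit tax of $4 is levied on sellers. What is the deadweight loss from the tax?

Deadweight loss = 272/21

Pre-tax equilibrium: p* = 1202/21, q* = 10028/21.
Tax on sellers shifts supply to qs = -9 + 8.5(p − 4) = -43 + 8.5p.
592 - 2p = -43 + 8.5p gives buyer price pb = 1270/21; sellers receive ps = 1270/21 − 4 = 1186/21.
New quantity: q = 592 − 2(1270/21) = 9892/21.
DWL = ½ × 4 × (10028/21 − 9892/21) = 272/21.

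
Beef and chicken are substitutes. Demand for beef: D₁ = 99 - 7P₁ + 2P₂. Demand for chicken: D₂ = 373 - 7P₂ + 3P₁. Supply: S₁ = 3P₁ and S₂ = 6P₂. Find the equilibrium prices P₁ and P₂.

Market 1: 99 - 7P₁ + 2P₂ = 3P₁ → 10P₁ - 2P₂ = 99.
Market 2: 13P₂ - 3P₁ = 373.
Eliminating P₂: 13×(1) + 2×(2) gives 124P₁ = 2033, so P₁ = 2033/124.
Back-substitute into (2): P₂ = (373 + 3×2033/124) / 13 = 4027/124.

P₁ = 2033/124, P₂ = 4027/124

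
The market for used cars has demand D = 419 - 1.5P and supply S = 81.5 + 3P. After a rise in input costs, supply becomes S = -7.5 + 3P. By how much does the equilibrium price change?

ΔP = 178/9

Original equilibrium: P* = 75, Q* = 306.5.
New equilibrium: 419 - 1.5P = -7.5 + 3P, so 426.5 = 4.5P and P' = 853/9; Q' = 419 − 1.5(853/9) = 1661/6.
Change in price: 853/9 − 75 = 178/9.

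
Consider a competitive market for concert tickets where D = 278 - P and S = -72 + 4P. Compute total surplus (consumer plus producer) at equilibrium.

Total surplus = 27040

Equilibrium: 278 - P = -72 + 4P gives P* = 70, Q* = 208.
Demand choke price: P = 278; supply starts at P = 18.
CS = ½(278 − 70)(208) = 21632; PS = ½(70 − 18)(208) = 5408.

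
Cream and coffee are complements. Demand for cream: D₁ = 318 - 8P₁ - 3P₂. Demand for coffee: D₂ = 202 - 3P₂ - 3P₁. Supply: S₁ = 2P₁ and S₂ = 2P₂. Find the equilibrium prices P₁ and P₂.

P₁ = 24, P₂ = 26

Market 1: 318 - 8P₁ - 3P₂ = 2P₁ → 10P₁ + 3P₂ = 318.
Market 2: 5P₂ + 3P₁ = 202.
Eliminating P₂: 5×(1) − 3×(2) gives 41P₁ = 984, so P₁ = 24.
Back-substitute into (2): P₂ = (202 − 3×24) / 5 = 26.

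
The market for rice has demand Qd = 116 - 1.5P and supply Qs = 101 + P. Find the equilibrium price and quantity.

P* = 6, Q* = 107

Set Qd = Qs: 116 - 1.5P = 101 + P.
15 = 2.5P, so P* = 6.
Q* = 116 − 1.5(6) = 107.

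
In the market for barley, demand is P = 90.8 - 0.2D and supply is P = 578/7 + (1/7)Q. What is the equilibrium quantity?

Set the two price expressions equal: 90.8 - 0.2Q = 578/7 + (1/7)Q.
288/35 = (12/35)Q, so Q* = 24.
P* = 90.8 − (0.2)(24) = 86.

Q* = 24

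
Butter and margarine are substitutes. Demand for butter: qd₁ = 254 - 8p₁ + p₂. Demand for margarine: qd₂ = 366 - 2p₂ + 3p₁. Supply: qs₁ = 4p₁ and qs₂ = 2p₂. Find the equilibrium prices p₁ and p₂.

Market 1: 254 - 8p₁ + p₂ = 4p₁ → 12p₁ - p₂ = 254.
Market 2: 4p₂ - 3p₁ = 366.
Eliminating p₂: 4×(1) + 1×(2) gives 45p₁ = 1382, so p₁ = 1382/45.
Back-substitute into (2): p₂ = (366 + 3×1382/45) / 4 = 1718/15.

p₁ = 1382/45, p₂ = 1718/15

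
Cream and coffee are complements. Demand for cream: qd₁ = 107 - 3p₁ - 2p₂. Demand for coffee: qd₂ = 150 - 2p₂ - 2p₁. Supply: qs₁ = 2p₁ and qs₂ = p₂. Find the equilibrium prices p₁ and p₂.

p₁ = 21/11, p₂ = 536/11

Market 1: 107 - 3p₁ - 2p₂ = 2p₁ → 5p₁ + 2p₂ = 107.
Market 2: 3p₂ + 2p₁ = 150.
Eliminating p₂: 3×(1) − 2×(2) gives 11p₁ = 21, so p₁ = 21/11.
Back-substitute into (2): p₂ = (150 − 2×21/11) / 3 = 536/11.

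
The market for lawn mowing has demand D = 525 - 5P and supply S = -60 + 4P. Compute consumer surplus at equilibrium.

Equilibrium: 525 - 5P = -60 + 4P gives P* = 65, Q* = 200.
Demand choke price (D = 0): P = 105.
CS = ½(105 − 65)(200) = 4000.

Consumer surplus = 4000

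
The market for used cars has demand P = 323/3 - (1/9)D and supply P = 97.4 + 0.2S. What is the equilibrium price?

Set the two price expressions equal: 323/3 - (1/9)Q = 97.4 + 0.2Q.
154/15 = (14/45)Q, so Q* = 33.
P* = 323/3 − (1/9)(33) = 104.

P* = 104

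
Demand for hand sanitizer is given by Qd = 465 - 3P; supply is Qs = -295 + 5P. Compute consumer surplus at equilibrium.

Consumer surplus = 5400

Equilibrium: 465 - 3P = -295 + 5P gives P* = 95, Q* = 180.
Demand choke price (Qd = 0): P = 155.
CS = ½(155 − 95)(180) = 5400.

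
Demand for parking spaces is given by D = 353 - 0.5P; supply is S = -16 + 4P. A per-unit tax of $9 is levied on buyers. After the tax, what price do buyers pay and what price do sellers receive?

Buyers pay $90, sellers receive $81

Pre-tax equilibrium: P* = 82, Q* = 312.
Tax on buyers shifts demand to D = 353 − 0.5(P + 9) = 348.5 - 0.5P.
348.5 - 0.5P = -16 + 4P gives seller price Ps = 81; buyers pay Pb = 81 + 9 = 90.
New quantity: Q = 353 − 0.5(90) = 308.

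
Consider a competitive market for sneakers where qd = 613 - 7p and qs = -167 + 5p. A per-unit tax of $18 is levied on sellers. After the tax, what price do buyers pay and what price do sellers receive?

Pre-tax equilibrium: p* = 65, q* = 158.
Tax on sellers shifts supply to qs = -167 + 5(p − 18) = -257 + 5p.
613 - 7p = -257 + 5p gives buyer price pb = 72.5; sellers receive ps = 72.5 − 18 = 54.5.
New quantity: q = 613 − 7(72.5) = 105.5.

Buyers pay $72.5, sellers receive $54.5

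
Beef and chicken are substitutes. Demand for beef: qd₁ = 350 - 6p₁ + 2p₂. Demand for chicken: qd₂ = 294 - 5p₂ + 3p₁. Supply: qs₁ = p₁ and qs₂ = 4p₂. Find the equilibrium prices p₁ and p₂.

p₁ = 1246/19, p₂ = 1036/19

Market 1: 350 - 6p₁ + 2p₂ = p₁ → 7p₁ - 2p₂ = 350.
Market 2: 9p₂ - 3p₁ = 294.
Eliminating p₂: 9×(1) + 2×(2) gives 57p₁ = 3738, so p₁ = 1246/19.
Back-substitute into (2): p₂ = (294 + 3×1246/19) / 9 = 1036/19.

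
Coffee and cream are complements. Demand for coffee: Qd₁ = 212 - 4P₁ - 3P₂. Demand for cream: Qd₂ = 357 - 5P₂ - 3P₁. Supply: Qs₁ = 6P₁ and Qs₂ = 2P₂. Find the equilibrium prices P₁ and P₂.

P₁ = 413/61, P₂ = 2934/61

Market 1: 212 - 4P₁ - 3P₂ = 6P₁ → 10P₁ + 3P₂ = 212.
Market 2: 7P₂ + 3P₁ = 357.
Eliminating P₂: 7×(1) − 3×(2) gives 61P₁ = 413, so P₁ = 413/61.
Back-substitute into (2): P₂ = (357 − 3×413/61) / 7 = 2934/61.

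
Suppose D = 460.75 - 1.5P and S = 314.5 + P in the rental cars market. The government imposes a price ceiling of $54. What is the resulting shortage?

Shortage = 11.25

Equilibrium price would be P* = 58.5, so the ceiling at 54 binds.
At P = 54: D = 460.75 − 1.5(54) = 379.75, S = 314.5 + 1(54) = 368.5.
Shortage = 379.75 − 368.5 = 11.25.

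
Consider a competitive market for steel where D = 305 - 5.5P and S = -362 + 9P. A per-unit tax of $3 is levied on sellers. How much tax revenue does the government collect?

Pre-tax equilibrium: P* = 46, Q* = 52.
Tax on sellers shifts supply to S = -362 + 9(P − 3) = -389 + 9P.
305 - 5.5P = -389 + 9P gives buyer price Pb = 1388/29; sellers receive Ps = 1388/29 − 3 = 1301/29.
New quantity: Q = 305 − 5.5(1388/29) = 1211/29.
Revenue = 3 × 1211/29 = 3633/29.

Tax revenue = 3633/29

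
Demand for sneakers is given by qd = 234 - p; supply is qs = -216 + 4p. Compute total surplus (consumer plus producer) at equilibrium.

Equilibrium: 234 - p = -216 + 4p gives p* = 90, q* = 144.
Demand choke price: p = 234; supply starts at p = 54.
CS = ½(234 − 90)(144) = 10368; PS = ½(90 − 54)(144) = 2592.

Total surplus = 12960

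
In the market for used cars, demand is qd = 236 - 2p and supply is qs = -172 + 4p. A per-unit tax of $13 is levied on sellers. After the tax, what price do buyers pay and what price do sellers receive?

Buyers pay 230/3, sellers receive 191/3

Pre-tax equilibrium: p* = 68, q* = 100.
Tax on sellers shifts supply to qs = -172 + 4(p − 13) = -224 + 4p.
236 - 2p = -224 + 4p gives buyer price pb = 230/3; sellers receive ps = 230/3 − 13 = 191/3.
New quantity: q = 236 − 2(230/3) = 248/3.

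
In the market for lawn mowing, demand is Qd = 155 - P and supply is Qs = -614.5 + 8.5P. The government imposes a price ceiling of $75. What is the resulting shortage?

Equilibrium price would be P* = 81, so the ceiling at 75 binds.
At P = 75: Qd = 155 − 1(75) = 80, Qs = -614.5 + 8.5(75) = 23.
Shortage = 80 − 23 = 57.

Shortage = 57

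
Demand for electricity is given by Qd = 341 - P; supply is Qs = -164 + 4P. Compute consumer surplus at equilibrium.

Consumer surplus = 28800

Equilibrium: 341 - P = -164 + 4P gives P* = 101, Q* = 240.
Demand choke price (Qd = 0): P = 341.
CS = ½(341 − 101)(240) = 28800.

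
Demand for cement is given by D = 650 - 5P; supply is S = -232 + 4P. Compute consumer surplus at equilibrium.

Equilibrium: 650 - 5P = -232 + 4P gives P* = 98, Q* = 160.
Demand choke price (D = 0): P = 130.
CS = ½(130 − 98)(160) = 2560.

Consumer surplus = 2560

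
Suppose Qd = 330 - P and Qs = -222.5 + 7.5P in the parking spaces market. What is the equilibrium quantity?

Q* = 265

Set Qd = Qs: 330 - P = -222.5 + 7.5P.
552.5 = 8.5P, so P* = 65.
Q* = 330 − 1(65) = 265.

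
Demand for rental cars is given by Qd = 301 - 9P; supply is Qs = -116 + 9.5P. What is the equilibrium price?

Set Qd = Qs: 301 - 9P = -116 + 9.5P.
417 = 18.5P, so P* = 834/37.
Q* = 301 − 9(834/37) = 3631/37.

P* = 834/37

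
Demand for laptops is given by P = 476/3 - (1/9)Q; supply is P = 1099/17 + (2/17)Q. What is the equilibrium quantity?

Set the two price expressions equal: 476/3 - (1/9)Q = 1099/17 + (2/17)Q.
4795/51 = (35/153)Q, so Q* = 411.
P* = 476/3 − (1/9)(411) = 113.

Q* = 411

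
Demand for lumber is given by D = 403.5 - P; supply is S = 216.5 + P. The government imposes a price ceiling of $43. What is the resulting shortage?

Shortage = 101

Equilibrium price would be P* = 93.5, so the ceiling at 43 binds.
At P = 43: D = 403.5 − 1(43) = 360.5, S = 216.5 + 1(43) = 259.5.
Shortage = 360.5 − 259.5 = 101.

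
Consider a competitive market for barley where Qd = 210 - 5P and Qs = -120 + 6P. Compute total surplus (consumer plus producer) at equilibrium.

Total surplus = 660

Equilibrium: 210 - 5P = -120 + 6P gives P* = 30, Q* = 60.
Demand choke price: P = 42; supply starts at P = 20.
CS = ½(42 − 30)(60) = 360; PS = ½(30 − 20)(60) = 300.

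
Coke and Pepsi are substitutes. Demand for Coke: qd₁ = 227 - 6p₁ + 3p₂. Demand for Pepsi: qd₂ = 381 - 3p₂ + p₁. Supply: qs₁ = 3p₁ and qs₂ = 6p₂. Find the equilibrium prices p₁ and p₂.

p₁ = 531/13, p₂ = 1828/39

Market 1: 227 - 6p₁ + 3p₂ = 3p₁ → 9p₁ - 3p₂ = 227.
Market 2: 9p₂ - p₁ = 381.
Eliminating p₂: 9×(1) + 3×(2) gives 78p₁ = 3186, so p₁ = 531/13.
Back-substitute into (2): p₂ = (381 + 1×531/13) / 9 = 1828/39.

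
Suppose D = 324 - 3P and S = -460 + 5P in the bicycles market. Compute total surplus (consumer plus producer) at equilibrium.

Total surplus = 240

Equilibrium: 324 - 3P = -460 + 5P gives P* = 98, Q* = 30.
Demand choke price: P = 108; supply starts at P = 92.
CS = ½(108 − 98)(30) = 150; PS = ½(98 − 92)(30) = 90.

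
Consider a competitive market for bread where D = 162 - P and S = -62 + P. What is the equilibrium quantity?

Set D = S: 162 - P = -62 + P.
224 = 2P, so P* = 112.
Q* = 162 − 1(112) = 50.

Q* = 50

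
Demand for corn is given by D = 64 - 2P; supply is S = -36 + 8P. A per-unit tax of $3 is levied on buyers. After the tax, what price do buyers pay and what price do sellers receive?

Pre-tax equilibrium: P* = 10, Q* = 44.
Tax on buyers shifts demand to D = 64 − 2(P + 3) = 58 - 2P.
58 - 2P = -36 + 8P gives seller price Ps = 9.4; buyers pay Pb = 9.4 + 3 = 12.4.
New quantity: Q = 64 − 2(12.4) = 39.2.

Buyers pay $12.4, sellers receive $9.4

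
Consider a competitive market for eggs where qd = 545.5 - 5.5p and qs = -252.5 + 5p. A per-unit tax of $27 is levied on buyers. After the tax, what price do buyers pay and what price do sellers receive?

Buyers pay 622/7, sellers receive 433/7

Pre-tax equilibrium: p* = 76, q* = 127.5.
Tax on buyers shifts demand to qd = 545.5 − 5.5(p + 27) = 397 - 5.5p.
397 - 5.5p = -252.5 + 5p gives seller price ps = 433/7; buyers pay pb = 433/7 + 27 = 622/7.
New quantity: q = 545.5 − 5.5(622/7) = 795/14.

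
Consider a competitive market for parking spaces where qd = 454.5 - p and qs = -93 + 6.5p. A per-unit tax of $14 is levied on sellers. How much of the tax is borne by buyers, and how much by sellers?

Buyers bear 182/15, sellers bear 28/15

Pre-tax equilibrium: p* = 73, q* = 381.5.
Tax on sellers shifts supply to qs = -93 + 6.5(p − 14) = -184 + 6.5p.
454.5 - p = -184 + 6.5p gives buyer price pb = 1277/15; sellers receive ps = 1277/15 − 14 = 1067/15.
New quantity: q = 454.5 − 1(1277/15) = 11081/30.
Buyer burden = 1277/15 − 73 = 182/15; seller burden = 73 − 1067/15 = 28/15.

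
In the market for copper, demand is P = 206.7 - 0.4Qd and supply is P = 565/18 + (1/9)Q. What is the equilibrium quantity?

Q* = 343

Set the two price expressions equal: 206.7 - 0.4Q = 565/18 + (1/9)Q.
7889/45 = (23/45)Q, so Q* = 343.
P* = 206.7 − (0.4)(343) = 69.5.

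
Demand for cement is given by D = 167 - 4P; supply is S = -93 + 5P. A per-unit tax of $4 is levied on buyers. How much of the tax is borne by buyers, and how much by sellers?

Buyers bear 20/9, sellers bear 16/9

Pre-tax equilibrium: P* = 260/9, Q* = 463/9.
Tax on buyers shifts demand to D = 167 − 4(P + 4) = 151 - 4P.
151 - 4P = -93 + 5P gives seller price Ps = 244/9; buyers pay Pb = 244/9 + 4 = 280/9.
New quantity: Q = 167 − 4(280/9) = 383/9.
Buyer burden = 280/9 − 260/9 = 20/9; seller burden = 260/9 − 244/9 = 16/9.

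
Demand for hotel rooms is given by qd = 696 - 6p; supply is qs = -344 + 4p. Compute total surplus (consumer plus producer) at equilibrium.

Total surplus = 1080

Equilibrium: 696 - 6p = -344 + 4p gives p* = 104, q* = 72.
Demand choke price: p = 116; supply starts at p = 86.
CS = ½(116 − 104)(72) = 432; PS = ½(104 − 86)(72) = 648.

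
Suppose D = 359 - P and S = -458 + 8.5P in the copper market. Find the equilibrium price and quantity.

Set D = S: 359 - P = -458 + 8.5P.
817 = 9.5P, so P* = 86.
Q* = 359 − 1(86) = 273.

P* = 86, Q* = 273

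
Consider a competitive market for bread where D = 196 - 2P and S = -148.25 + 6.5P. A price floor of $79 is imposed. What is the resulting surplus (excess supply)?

Equilibrium price would be P* = 40.5, so the floor at 79 binds.
At P = 79: D = 38, S = 365.25.
Surplus = 365.25 − 38 = 327.25.

Surplus = 327.25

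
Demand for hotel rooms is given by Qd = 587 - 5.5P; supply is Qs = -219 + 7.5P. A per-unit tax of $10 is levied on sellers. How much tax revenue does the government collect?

Pre-tax equilibrium: P* = 62, Q* = 246.
Tax on sellers shifts supply to Qs = -219 + 7.5(P − 10) = -294 + 7.5P.
587 - 5.5P = -294 + 7.5P gives buyer price Pb = 881/13; sellers receive Ps = 881/13 − 10 = 751/13.
New quantity: Q = 587 − 5.5(881/13) = 5571/26.
Revenue = 10 × 5571/26 = 27855/13.

Tax revenue = 27855/13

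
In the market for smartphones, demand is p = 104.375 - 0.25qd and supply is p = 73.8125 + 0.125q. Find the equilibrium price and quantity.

p* = 84, q* = 81.5

Set the two price expressions equal: 104.375 - 0.25q = 73.8125 + 0.125q.
30.5625 = 0.375q, so q* = 81.5.
p* = 104.375 − (0.25)(81.5) = 84.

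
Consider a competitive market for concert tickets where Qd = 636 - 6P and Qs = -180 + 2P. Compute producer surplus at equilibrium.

Producer surplus = 144

Equilibrium: 636 - 6P = -180 + 2P gives P* = 102, Q* = 24.
Supply starts at P = 90 (where Qs = 0).
PS = ½(102 − 90)(24) = 144.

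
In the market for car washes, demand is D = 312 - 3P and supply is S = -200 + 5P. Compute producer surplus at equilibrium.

Producer surplus = 1440

Equilibrium: 312 - 3P = -200 + 5P gives P* = 64, Q* = 120.
Supply starts at P = 40 (where S = 0).
PS = ½(64 − 40)(120) = 1440.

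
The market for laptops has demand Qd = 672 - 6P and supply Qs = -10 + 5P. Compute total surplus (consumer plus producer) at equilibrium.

Total surplus = 16500

Equilibrium: 672 - 6P = -10 + 5P gives P* = 62, Q* = 300.
Demand choke price: P = 112; supply starts at P = 2.
CS = ½(112 − 62)(300) = 7500; PS = ½(62 − 2)(300) = 9000.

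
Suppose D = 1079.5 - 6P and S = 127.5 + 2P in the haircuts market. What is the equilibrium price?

P* = 119

Set D = S: 1079.5 - 6P = 127.5 + 2P.
952 = 8P, so P* = 119.
Q* = 1079.5 − 6(119) = 365.5.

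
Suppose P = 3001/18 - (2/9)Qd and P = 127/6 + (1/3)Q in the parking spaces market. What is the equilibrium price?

Set the two price expressions equal: 3001/18 - (2/9)Q = 127/6 + (1/3)Q.
1310/9 = (5/9)Q, so Q* = 262.
P* = 3001/18 − (2/9)(262) = 108.5.

P* = 108.5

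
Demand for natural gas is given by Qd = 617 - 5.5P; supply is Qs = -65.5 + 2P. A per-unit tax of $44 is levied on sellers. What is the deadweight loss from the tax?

Pre-tax equilibrium: P* = 91, Q* = 116.5.
Tax on sellers shifts supply to Qs = -65.5 + 2(P − 44) = -153.5 + 2P.
617 - 5.5P = -153.5 + 2P gives buyer price Pb = 1541/15; sellers receive Ps = 1541/15 − 44 = 881/15.
New quantity: Q = 617 − 5.5(1541/15) = 1559/30.
DWL = ½ × 44 × (116.5 − 1559/30) = 21296/15.

Deadweight loss = 21296/15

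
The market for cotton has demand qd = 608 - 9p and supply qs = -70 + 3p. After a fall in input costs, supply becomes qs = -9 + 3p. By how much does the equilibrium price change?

Original equilibrium: p* = 56.5, q* = 99.5.
New equilibrium: 608 - 9p = -9 + 3p, so 617 = 12p and p' = 617/12; q' = 608 − 9(617/12) = 145.25.
Change in price: 617/12 − 56.5 = -61/12.

Δp = -61/12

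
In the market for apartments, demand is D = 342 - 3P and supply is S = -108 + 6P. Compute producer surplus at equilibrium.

Producer surplus = 3072

Equilibrium: 342 - 3P = -108 + 6P gives P* = 50, Q* = 192.
Supply starts at P = 18 (where S = 0).
PS = ½(50 − 18)(192) = 3072.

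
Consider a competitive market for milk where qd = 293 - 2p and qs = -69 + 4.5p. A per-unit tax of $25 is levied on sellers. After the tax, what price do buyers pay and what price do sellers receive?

Buyers pay $73, sellers receive $48

Pre-tax equilibrium: p* = 724/13, q* = 2361/13.
Tax on sellers shifts supply to qs = -69 + 4.5(p − 25) = -181.5 + 4.5p.
293 - 2p = -181.5 + 4.5p gives buyer price pb = 73; sellers receive ps = 73 − 25 = 48.
New quantity: q = 293 − 2(73) = 147.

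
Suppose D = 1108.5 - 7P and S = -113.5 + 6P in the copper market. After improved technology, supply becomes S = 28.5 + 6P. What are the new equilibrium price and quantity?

Original equilibrium: P* = 94, Q* = 450.5.
New equilibrium: 1108.5 - 7P = 28.5 + 6P, so 1080 = 13P and P' = 1080/13; Q' = 1108.5 − 7(1080/13) = 13701/26.

P' = 1080/13, Q' = 13701/26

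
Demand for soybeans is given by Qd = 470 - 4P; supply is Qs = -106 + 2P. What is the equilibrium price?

P* = 96

Set Qd = Qs: 470 - 4P = -106 + 2P.
576 = 6P, so P* = 96.
Q* = 470 − 4(96) = 86.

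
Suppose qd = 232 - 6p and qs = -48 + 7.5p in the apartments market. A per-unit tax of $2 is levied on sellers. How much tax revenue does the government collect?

Pre-tax equilibrium: p* = 560/27, q* = 968/9.
Tax on sellers shifts supply to qs = -48 + 7.5(p − 2) = -63 + 7.5p.
232 - 6p = -63 + 7.5p gives buyer price pb = 590/27; sellers receive ps = 590/27 − 2 = 536/27.
New quantity: q = 232 − 6(590/27) = 908/9.
Revenue = 2 × 908/9 = 1816/9.

Tax revenue = 1816/9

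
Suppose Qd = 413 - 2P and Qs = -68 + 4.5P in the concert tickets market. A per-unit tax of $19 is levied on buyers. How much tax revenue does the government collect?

Pre-tax equilibrium: P* = 74, Q* = 265.
Tax on buyers shifts demand to Qd = 413 − 2(P + 19) = 375 - 2P.
375 - 2P = -68 + 4.5P gives seller price Ps = 886/13; buyers pay Pb = 886/13 + 19 = 1133/13.
New quantity: Q = 413 − 2(1133/13) = 3103/13.
Revenue = 19 × 3103/13 = 58957/13.

Tax revenue = 58957/13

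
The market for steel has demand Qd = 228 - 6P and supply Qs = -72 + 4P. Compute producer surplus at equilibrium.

Producer surplus = 288

Equilibrium: 228 - 6P = -72 + 4P gives P* = 30, Q* = 48.
Supply starts at P = 18 (where Qs = 0).
PS = ½(30 − 18)(48) = 288.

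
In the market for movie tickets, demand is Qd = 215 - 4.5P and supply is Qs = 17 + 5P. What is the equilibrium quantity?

Q* = 2303/19

Set Qd = Qs: 215 - 4.5P = 17 + 5P.
198 = 9.5P, so P* = 396/19.
Q* = 215 − 4.5(396/19) = 2303/19.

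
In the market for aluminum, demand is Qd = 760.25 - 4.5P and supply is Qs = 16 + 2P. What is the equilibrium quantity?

Q* = 245

Set Qd = Qs: 760.25 - 4.5P = 16 + 2P.
744.25 = 6.5P, so P* = 114.5.
Q* = 760.25 − 4.5(114.5) = 245.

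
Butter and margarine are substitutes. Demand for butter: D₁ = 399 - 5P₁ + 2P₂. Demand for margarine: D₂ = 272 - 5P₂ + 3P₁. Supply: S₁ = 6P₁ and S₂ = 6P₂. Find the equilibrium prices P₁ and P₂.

Market 1: 399 - 5P₁ + 2P₂ = 6P₁ → 11P₁ - 2P₂ = 399.
Market 2: 11P₂ - 3P₁ = 272.
Eliminating P₂: 11×(1) + 2×(2) gives 115P₁ = 4933, so P₁ = 4933/115.
Back-substitute into (2): P₂ = (272 + 3×4933/115) / 11 = 4189/115.

P₁ = 4933/115, P₂ = 4189/115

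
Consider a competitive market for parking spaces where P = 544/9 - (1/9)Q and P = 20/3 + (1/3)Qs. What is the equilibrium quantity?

Set the two price expressions equal: 544/9 - (1/9)Q = 20/3 + (1/3)Q.
484/9 = (4/9)Q, so Q* = 121.
P* = 544/9 − (1/9)(121) = 47.

Q* = 121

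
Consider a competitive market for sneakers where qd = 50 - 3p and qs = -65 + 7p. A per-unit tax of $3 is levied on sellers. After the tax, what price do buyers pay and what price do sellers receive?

Buyers pay $13.6, sellers receive $10.6

Pre-tax equilibrium: p* = 11.5, q* = 15.5.
Tax on sellers shifts supply to qs = -65 + 7(p − 3) = -86 + 7p.
50 - 3p = -86 + 7p gives buyer price pb = 13.6; sellers receive ps = 13.6 − 3 = 10.6.
New quantity: q = 50 − 3(13.6) = 9.2.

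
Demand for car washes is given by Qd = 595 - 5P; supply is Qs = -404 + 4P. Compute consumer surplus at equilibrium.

Equilibrium: 595 - 5P = -404 + 4P gives P* = 111, Q* = 40.
Demand choke price (Qd = 0): P = 119.
CS = ½(119 − 111)(40) = 160.

Consumer surplus = 160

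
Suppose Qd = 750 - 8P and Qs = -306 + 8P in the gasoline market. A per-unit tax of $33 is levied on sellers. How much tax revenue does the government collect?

Pre-tax equilibrium: P* = 66, Q* = 222.
Tax on sellers shifts supply to Qs = -306 + 8(P − 33) = -570 + 8P.
750 - 8P = -570 + 8P gives buyer price Pb = 82.5; sellers receive Ps = 82.5 − 33 = 49.5.
New quantity: Q = 750 − 8(82.5) = 90.
Revenue = 33 × 90 = 2970.

Tax revenue = 2970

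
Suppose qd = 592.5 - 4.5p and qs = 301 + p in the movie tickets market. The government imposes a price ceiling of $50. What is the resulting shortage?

Equilibrium price would be p* = 53, so the ceiling at 50 binds.
At p = 50: qd = 592.5 − 4.5(50) = 367.5, qs = 301 + 1(50) = 351.
Shortage = 367.5 − 351 = 16.5.

Shortage = 16.5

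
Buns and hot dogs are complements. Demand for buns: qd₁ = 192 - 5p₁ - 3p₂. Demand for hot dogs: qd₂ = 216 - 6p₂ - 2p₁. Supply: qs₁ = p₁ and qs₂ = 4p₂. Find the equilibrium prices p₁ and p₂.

Market 1: 192 - 5p₁ - 3p₂ = p₁ → 6p₁ + 3p₂ = 192.
Market 2: 10p₂ + 2p₁ = 216.
Eliminating p₂: 10×(1) − 3×(2) gives 54p₁ = 1272, so p₁ = 212/9.
Back-substitute into (2): p₂ = (216 − 2×212/9) / 10 = 152/9.

p₁ = 212/9, p₂ = 152/9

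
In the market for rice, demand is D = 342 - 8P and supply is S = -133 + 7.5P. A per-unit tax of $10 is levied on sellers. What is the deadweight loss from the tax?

Deadweight loss = 6000/31

Pre-tax equilibrium: P* = 950/31, Q* = 3002/31.
Tax on sellers shifts supply to S = -133 + 7.5(P − 10) = -208 + 7.5P.
342 - 8P = -208 + 7.5P gives buyer price Pb = 1100/31; sellers receive Ps = 1100/31 − 10 = 790/31.
New quantity: Q = 342 − 8(1100/31) = 1802/31.
DWL = ½ × 10 × (3002/31 − 1802/31) = 6000/31.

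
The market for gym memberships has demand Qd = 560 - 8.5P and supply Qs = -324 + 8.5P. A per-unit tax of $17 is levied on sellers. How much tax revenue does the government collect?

Pre-tax equilibrium: P* = 52, Q* = 118.
Tax on sellers shifts supply to Qs = -324 + 8.5(P − 17) = -468.5 + 8.5P.
560 - 8.5P = -468.5 + 8.5P gives buyer price Pb = 60.5; sellers receive Ps = 60.5 − 17 = 43.5.
New quantity: Q = 560 − 8.5(60.5) = 45.75.
Revenue = 17 × 45.75 = 777.75.

Tax revenue = 777.75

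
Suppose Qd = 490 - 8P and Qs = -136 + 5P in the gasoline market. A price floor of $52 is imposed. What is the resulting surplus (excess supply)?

Equilibrium price would be P* = 626/13, so the floor at 52 binds.
At P = 52: Qd = 74, Qs = 124.
Surplus = 124 − 74 = 50.

Surplus = 50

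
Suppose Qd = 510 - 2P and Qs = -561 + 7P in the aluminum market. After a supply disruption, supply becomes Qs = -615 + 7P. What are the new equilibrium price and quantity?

Original equilibrium: P* = 119, Q* = 272.
New equilibrium: 510 - 2P = -615 + 7P, so 1125 = 9P and P' = 125; Q' = 510 − 2(125) = 260.

P' = 125, Q' = 260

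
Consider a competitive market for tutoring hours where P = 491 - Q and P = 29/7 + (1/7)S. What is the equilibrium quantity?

Q* = 426

Set the two price expressions equal: 491 - Q = 29/7 + (1/7)Q.
3408/7 = (8/7)Q, so Q* = 426.
P* = 491 − (1)(426) = 65.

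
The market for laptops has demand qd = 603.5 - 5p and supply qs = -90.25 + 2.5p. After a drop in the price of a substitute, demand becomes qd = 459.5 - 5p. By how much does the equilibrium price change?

Original equilibrium: p* = 92.5, q* = 141.
New equilibrium: 459.5 - 5p = -90.25 + 2.5p, so 549.75 = 7.5p and p' = 73.3; q' = 459.5 − 5(73.3) = 93.
Change in price: 73.3 − 92.5 = -19.2.

Δp = -19.2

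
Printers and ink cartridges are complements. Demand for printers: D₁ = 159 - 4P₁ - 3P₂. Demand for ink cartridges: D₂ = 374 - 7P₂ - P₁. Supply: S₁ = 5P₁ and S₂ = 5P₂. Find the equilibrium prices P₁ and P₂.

Market 1: 159 - 4P₁ - 3P₂ = 5P₁ → 9P₁ + 3P₂ = 159.
Market 2: 12P₂ + P₁ = 374.
Eliminating P₂: 12×(1) − 3×(2) gives 105P₁ = 786, so P₁ = 262/35.
Back-substitute into (2): P₂ = (374 − 1×262/35) / 12 = 1069/35.

P₁ = 262/35, P₂ = 1069/35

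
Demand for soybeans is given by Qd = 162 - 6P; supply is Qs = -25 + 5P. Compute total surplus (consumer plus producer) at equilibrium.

Equilibrium: 162 - 6P = -25 + 5P gives P* = 17, Q* = 60.
Demand choke price: P = 27; supply starts at P = 5.
CS = ½(27 − 17)(60) = 300; PS = ½(17 − 5)(60) = 360.

Total surplus = 660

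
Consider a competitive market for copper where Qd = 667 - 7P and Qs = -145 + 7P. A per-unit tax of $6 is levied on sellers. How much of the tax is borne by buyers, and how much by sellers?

Buyers bear $3, sellers bear $3

Pre-tax equilibrium: P* = 58, Q* = 261.
Tax on sellers shifts supply to Qs = -145 + 7(P − 6) = -187 + 7P.
667 - 7P = -187 + 7P gives buyer price Pb = 61; sellers receive Ps = 61 − 6 = 55.
New quantity: Q = 667 − 7(61) = 240.
Buyer burden = 61 − 58 = 3; seller burden = 58 − 55 = 3.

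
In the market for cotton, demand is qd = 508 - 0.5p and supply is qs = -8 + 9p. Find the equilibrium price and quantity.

p* = 1032/19, q* = 9136/19

Set qd = qs: 508 - 0.5p = -8 + 9p.
516 = 9.5p, so p* = 1032/19.
q* = 508 − 0.5(1032/19) = 9136/19.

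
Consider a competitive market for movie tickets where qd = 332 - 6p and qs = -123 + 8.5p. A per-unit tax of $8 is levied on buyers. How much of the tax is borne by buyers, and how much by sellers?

Buyers bear 136/29, sellers bear 96/29

Pre-tax equilibrium: p* = 910/29, q* = 4168/29.
Tax on buyers shifts demand to qd = 332 − 6(p + 8) = 284 - 6p.
284 - 6p = -123 + 8.5p gives seller price ps = 814/29; buyers pay pb = 814/29 + 8 = 1046/29.
New quantity: q = 332 − 6(1046/29) = 3352/29.
Buyer burden = 1046/29 − 910/29 = 136/29; seller burden = 910/29 − 814/29 = 96/29.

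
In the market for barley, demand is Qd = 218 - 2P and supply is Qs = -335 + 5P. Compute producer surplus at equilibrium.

Equilibrium: 218 - 2P = -335 + 5P gives P* = 79, Q* = 60.
Supply starts at P = 67 (where Qs = 0).
PS = ½(79 − 67)(60) = 360.

Producer surplus = 360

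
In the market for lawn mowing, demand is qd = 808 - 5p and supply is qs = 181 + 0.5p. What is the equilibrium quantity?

Set qd = qs: 808 - 5p = 181 + 0.5p.
627 = 5.5p, so p* = 114.
q* = 808 − 5(114) = 238.

q* = 238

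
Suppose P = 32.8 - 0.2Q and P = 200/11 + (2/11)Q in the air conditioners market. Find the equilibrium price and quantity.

Set the two price expressions equal: 32.8 - 0.2Q = 200/11 + (2/11)Q.
804/55 = (21/55)Q, so Q* = 268/7.
P* = 32.8 − (0.2)(268/7) = 176/7.

P* = 176/7, Q* = 268/7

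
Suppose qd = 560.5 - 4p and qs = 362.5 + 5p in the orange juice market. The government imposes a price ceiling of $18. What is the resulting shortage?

Equilibrium price would be p* = 22, so the ceiling at 18 binds.
At p = 18: qd = 560.5 − 4(18) = 488.5, qs = 362.5 + 5(18) = 452.5.
Shortage = 488.5 − 452.5 = 36.

Shortage = 36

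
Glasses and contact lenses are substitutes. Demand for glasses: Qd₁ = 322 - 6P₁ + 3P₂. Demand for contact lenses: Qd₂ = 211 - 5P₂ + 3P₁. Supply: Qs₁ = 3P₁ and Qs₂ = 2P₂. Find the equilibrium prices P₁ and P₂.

P₁ = 2887/54, P₂ = 955/18

Market 1: 322 - 6P₁ + 3P₂ = 3P₁ → 9P₁ - 3P₂ = 322.
Market 2: 7P₂ - 3P₁ = 211.
Eliminating P₂: 7×(1) + 3×(2) gives 54P₁ = 2887, so P₁ = 2887/54.
Back-substitute into (2): P₂ = (211 + 3×2887/54) / 7 = 955/18.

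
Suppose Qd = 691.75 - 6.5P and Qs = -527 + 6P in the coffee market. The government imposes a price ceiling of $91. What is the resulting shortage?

Equilibrium price would be P* = 97.5, so the ceiling at 91 binds.
At P = 91: Qd = 691.75 − 6.5(91) = 100.25, Qs = -527 + 6(91) = 19.
Shortage = 100.25 − 19 = 81.25.

Shortage = 81.25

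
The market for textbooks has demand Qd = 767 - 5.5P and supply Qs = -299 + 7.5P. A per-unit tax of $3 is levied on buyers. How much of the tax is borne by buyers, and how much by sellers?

Buyers bear 45/26, sellers bear 33/26

Pre-tax equilibrium: P* = 82, Q* = 316.
Tax on buyers shifts demand to Qd = 767 − 5.5(P + 3) = 750.5 - 5.5P.
750.5 - 5.5P = -299 + 7.5P gives seller price Ps = 2099/26; buyers pay Pb = 2099/26 + 3 = 2177/26.
New quantity: Q = 767 − 5.5(2177/26) = 15937/52.
Buyer burden = 2177/26 − 82 = 45/26; seller burden = 82 − 2099/26 = 33/26.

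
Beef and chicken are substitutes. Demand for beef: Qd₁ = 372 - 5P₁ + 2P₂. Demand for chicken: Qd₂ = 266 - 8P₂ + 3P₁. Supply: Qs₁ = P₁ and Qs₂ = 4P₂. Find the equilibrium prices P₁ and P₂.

P₁ = 2498/33, P₂ = 452/11

Market 1: 372 - 5P₁ + 2P₂ = P₁ → 6P₁ - 2P₂ = 372.
Market 2: 12P₂ - 3P₁ = 266.
Eliminating P₂: 12×(1) + 2×(2) gives 66P₁ = 4996, so P₁ = 2498/33.
Back-substitute into (2): P₂ = (266 + 3×2498/33) / 12 = 452/11.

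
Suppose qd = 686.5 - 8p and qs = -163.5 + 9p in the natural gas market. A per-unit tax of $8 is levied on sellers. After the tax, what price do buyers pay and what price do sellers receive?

Pre-tax equilibrium: p* = 50, q* = 286.5.
Tax on sellers shifts supply to qs = -163.5 + 9(p − 8) = -235.5 + 9p.
686.5 - 8p = -235.5 + 9p gives buyer price pb = 922/17; sellers receive ps = 922/17 − 8 = 786/17.
New quantity: q = 686.5 − 8(922/17) = 8589/34.

Buyers pay 922/17, sellers receive 786/17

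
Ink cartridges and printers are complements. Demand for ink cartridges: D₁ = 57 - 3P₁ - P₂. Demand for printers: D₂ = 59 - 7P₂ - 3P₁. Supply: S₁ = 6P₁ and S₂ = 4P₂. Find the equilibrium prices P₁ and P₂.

Market 1: 57 - 3P₁ - P₂ = 6P₁ → 9P₁ + P₂ = 57.
Market 2: 11P₂ + 3P₁ = 59.
Eliminating P₂: 11×(1) − 1×(2) gives 96P₁ = 568, so P₁ = 71/12.
Back-substitute into (2): P₂ = (59 − 3×71/12) / 11 = 3.75.

P₁ = 71/12, P₂ = 3.75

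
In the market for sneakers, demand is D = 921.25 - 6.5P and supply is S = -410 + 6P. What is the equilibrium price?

Set D = S: 921.25 - 6.5P = -410 + 6P.
1331.25 = 12.5P, so P* = 106.5.
Q* = 921.25 − 6.5(106.5) = 229.

P* = 106.5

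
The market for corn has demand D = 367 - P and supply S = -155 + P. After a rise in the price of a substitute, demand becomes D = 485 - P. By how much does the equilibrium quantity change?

ΔQ = 59

Original equilibrium: P* = 261, Q* = 106.
New equilibrium: 485 - P = -155 + P, so 640 = 2P and P' = 320; Q' = 485 − 1(320) = 165.
Change in quantity: 165 − 106 = 59.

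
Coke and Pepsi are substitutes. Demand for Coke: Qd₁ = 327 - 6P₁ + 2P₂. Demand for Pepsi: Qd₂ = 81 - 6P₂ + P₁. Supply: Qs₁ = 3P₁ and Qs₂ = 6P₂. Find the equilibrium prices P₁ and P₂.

P₁ = 2043/53, P₂ = 528/53

Market 1: 327 - 6P₁ + 2P₂ = 3P₁ → 9P₁ - 2P₂ = 327.
Market 2: 12P₂ - P₁ = 81.
Eliminating P₂: 12×(1) + 2×(2) gives 106P₁ = 4086, so P₁ = 2043/53.
Back-substitute into (2): P₂ = (81 + 1×2043/53) / 12 = 528/53.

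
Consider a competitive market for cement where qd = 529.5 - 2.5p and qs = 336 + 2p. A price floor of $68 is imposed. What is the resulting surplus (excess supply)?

Surplus = 112.5

Equilibrium price would be p* = 43, so the floor at 68 binds.
At p = 68: qd = 359.5, qs = 472.
Surplus = 472 − 359.5 = 112.5.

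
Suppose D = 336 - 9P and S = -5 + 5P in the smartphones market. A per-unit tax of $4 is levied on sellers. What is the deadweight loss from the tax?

Deadweight loss = 180/7

Pre-tax equilibrium: P* = 341/14, Q* = 1635/14.
Tax on sellers shifts supply to S = -5 + 5(P − 4) = -25 + 5P.
336 - 9P = -25 + 5P gives buyer price Pb = 361/14; sellers receive Ps = 361/14 − 4 = 305/14.
New quantity: Q = 336 − 9(361/14) = 1455/14.
DWL = ½ × 4 × (1635/14 − 1455/14) = 180/7.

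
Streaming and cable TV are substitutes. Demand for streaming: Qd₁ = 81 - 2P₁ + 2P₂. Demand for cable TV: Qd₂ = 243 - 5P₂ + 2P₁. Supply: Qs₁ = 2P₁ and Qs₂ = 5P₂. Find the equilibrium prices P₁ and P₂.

Market 1: 81 - 2P₁ + 2P₂ = 2P₁ → 4P₁ - 2P₂ = 81.
Market 2: 10P₂ - 2P₁ = 243.
Eliminating P₂: 10×(1) + 2×(2) gives 36P₁ = 1296, so P₁ = 36.
Back-substitute into (2): P₂ = (243 + 2×36) / 10 = 31.5.

P₁ = 36, P₂ = 31.5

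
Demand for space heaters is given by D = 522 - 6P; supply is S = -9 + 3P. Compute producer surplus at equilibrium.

Producer surplus = 4704

Equilibrium: 522 - 6P = -9 + 3P gives P* = 59, Q* = 168.
Supply starts at P = 3 (where S = 0).
PS = ½(59 − 3)(168) = 4704.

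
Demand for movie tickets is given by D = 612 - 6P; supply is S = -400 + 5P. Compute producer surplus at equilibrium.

Producer surplus = 360

Equilibrium: 612 - 6P = -400 + 5P gives P* = 92, Q* = 60.
Supply starts at P = 80 (where S = 0).
PS = ½(92 − 80)(60) = 360.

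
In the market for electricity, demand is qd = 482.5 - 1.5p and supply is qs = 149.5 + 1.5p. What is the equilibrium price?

p* = 111

Set qd = qs: 482.5 - 1.5p = 149.5 + 1.5p.
333 = 3p, so p* = 111.
q* = 482.5 − 1.5(111) = 316.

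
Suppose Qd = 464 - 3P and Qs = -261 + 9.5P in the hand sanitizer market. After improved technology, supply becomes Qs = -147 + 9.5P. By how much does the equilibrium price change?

ΔP = -9.12

Original equilibrium: P* = 58, Q* = 290.
New equilibrium: 464 - 3P = -147 + 9.5P, so 611 = 12.5P and P' = 48.88; Q' = 464 − 3(48.88) = 317.36.
Change in price: 48.88 − 58 = -9.12.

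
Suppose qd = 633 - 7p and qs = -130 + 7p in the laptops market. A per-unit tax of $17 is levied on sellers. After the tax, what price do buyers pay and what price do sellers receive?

Pre-tax equilibrium: p* = 54.5, q* = 251.5.
Tax on sellers shifts supply to qs = -130 + 7(p − 17) = -249 + 7p.
633 - 7p = -249 + 7p gives buyer price pb = 63; sellers receive ps = 63 − 17 = 46.
New quantity: q = 633 − 7(63) = 192.

Buyers pay $63, sellers receive $46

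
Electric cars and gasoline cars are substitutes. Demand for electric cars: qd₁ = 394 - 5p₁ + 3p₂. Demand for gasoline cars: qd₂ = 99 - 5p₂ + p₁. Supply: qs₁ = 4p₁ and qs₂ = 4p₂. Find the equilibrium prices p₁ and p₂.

p₁ = 1281/26, p₂ = 1285/78

Market 1: 394 - 5p₁ + 3p₂ = 4p₁ → 9p₁ - 3p₂ = 394.
Market 2: 9p₂ - p₁ = 99.
Eliminating p₂: 9×(1) + 3×(2) gives 78p₁ = 3843, so p₁ = 1281/26.
Back-substitute into (2): p₂ = (99 + 1×1281/26) / 9 = 1285/78.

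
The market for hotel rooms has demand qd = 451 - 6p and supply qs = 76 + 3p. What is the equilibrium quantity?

Set qd = qs: 451 - 6p = 76 + 3p.
375 = 9p, so p* = 125/3.
q* = 451 − 6(125/3) = 201.

q* = 201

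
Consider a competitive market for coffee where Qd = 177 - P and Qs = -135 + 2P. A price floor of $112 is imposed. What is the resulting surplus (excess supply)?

Equilibrium price would be P* = 104, so the floor at 112 binds.
At P = 112: Qd = 65, Qs = 89.
Surplus = 89 − 65 = 24.

Surplus = 24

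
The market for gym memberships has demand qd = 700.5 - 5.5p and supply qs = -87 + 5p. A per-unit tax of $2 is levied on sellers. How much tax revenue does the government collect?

Tax revenue = 11876/21

Pre-tax equilibrium: p* = 75, q* = 288.
Tax on sellers shifts supply to qs = -87 + 5(p − 2) = -97 + 5p.
700.5 - 5.5p = -97 + 5p gives buyer price pb = 1595/21; sellers receive ps = 1595/21 − 2 = 1553/21.
New quantity: q = 700.5 − 5.5(1595/21) = 5938/21.
Revenue = 2 × 5938/21 = 11876/21.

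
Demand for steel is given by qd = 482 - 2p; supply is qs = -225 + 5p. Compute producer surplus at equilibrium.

Equilibrium: 482 - 2p = -225 + 5p gives p* = 101, q* = 280.
Supply starts at p = 45 (where qs = 0).
PS = ½(101 − 45)(280) = 7840.

Producer surplus = 7840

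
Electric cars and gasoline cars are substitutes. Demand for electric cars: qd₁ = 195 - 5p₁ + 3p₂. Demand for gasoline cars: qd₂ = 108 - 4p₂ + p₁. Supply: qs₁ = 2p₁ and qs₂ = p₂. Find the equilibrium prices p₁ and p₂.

Market 1: 195 - 5p₁ + 3p₂ = 2p₁ → 7p₁ - 3p₂ = 195.
Market 2: 5p₂ - p₁ = 108.
Eliminating p₂: 5×(1) + 3×(2) gives 32p₁ = 1299, so p₁ = 40.59375.
Back-substitute into (2): p₂ = (108 + 1×40.59375) / 5 = 29.71875.

p₁ = 40.59375, p₂ = 29.71875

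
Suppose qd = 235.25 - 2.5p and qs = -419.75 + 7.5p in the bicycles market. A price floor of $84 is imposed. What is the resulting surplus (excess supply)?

Equilibrium price would be p* = 65.5, so the floor at 84 binds.
At p = 84: qd = 25.25, qs = 210.25.
Surplus = 210.25 − 25.25 = 185.

Surplus = 185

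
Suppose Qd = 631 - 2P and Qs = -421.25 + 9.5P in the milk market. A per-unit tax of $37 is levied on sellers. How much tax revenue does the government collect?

Tax revenue = 329226/23

Pre-tax equilibrium: P* = 91.5, Q* = 448.
Tax on sellers shifts supply to Qs = -421.25 + 9.5(P − 37) = -772.75 + 9.5P.
631 - 2P = -772.75 + 9.5P gives buyer price Pb = 5615/46; sellers receive Ps = 5615/46 − 37 = 3913/46.
New quantity: Q = 631 − 2(5615/46) = 8898/23.
Revenue = 37 × 8898/23 = 329226/23.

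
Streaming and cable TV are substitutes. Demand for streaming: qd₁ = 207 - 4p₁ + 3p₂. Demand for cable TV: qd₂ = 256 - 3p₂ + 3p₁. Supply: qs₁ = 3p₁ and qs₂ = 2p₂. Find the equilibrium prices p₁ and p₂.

Market 1: 207 - 4p₁ + 3p₂ = 3p₁ → 7p₁ - 3p₂ = 207.
Market 2: 5p₂ - 3p₁ = 256.
Eliminating p₂: 5×(1) + 3×(2) gives 26p₁ = 1803, so p₁ = 1803/26.
Back-substitute into (2): p₂ = (256 + 3×1803/26) / 5 = 2413/26.

p₁ = 1803/26, p₂ = 2413/26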